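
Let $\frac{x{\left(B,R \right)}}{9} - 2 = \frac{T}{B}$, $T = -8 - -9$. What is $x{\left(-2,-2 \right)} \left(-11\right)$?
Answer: $- \frac{297}{2} \approx -148.5$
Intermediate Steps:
$T = 1$ ($T = -8 + 9 = 1$)
$x{\left(B,R \right)} = 18 + \frac{9}{B}$ ($x{\left(B,R \right)} = 18 + 9 \cdot 1 \frac{1}{B} = 18 + \frac{9}{B}$)
$x{\left(-2,-2 \right)} \left(-11\right) = \left(18 + \frac{9}{-2}\right) \left(-11\right) = \left(18 + 9 \left(- \frac{1}{2}\right)\right) \left(-11\right) = \left(18 - \frac{9}{2}\right) \left(-11\right) = \frac{27}{2} \left(-11\right) = - \frac{297}{2}$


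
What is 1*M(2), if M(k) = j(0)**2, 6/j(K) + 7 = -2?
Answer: 4/9 ≈ 0.44444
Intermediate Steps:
j(K) = -2/3 (j(K) = 6/(-7 - 2) = 6/(-9) = 6*(-1/9) = -2/3)
M(k) = 4/9 (M(k) = (-2/3)**2 = 4/9)
1*M(2) = 1*(4/9) = 4/9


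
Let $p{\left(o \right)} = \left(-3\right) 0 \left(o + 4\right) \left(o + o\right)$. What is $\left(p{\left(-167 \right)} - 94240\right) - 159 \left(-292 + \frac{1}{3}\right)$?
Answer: $-47865$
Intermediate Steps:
$p{\left(o \right)} = 0$ ($p{\left(o \right)} = 0 \left(4 + o\right) 2 o = 0 \cdot 2 o \left(4 + o\right) = 0$)
$\left(p{\left(-167 \right)} - 94240\right) - 159 \left(-292 + \frac{1}{3}\right) = \left(0 - 94240\right) - 159 \left(-292 + \frac{1}{3}\right) = -94240 - 159 \left(- \frac{875}{3}\right) = -94240 - -46375 = -94240 + 46375 = -47865$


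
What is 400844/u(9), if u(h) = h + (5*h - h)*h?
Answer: 400844/333 ≈ 1203.7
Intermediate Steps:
u(h) = h + 4*h**2 (u(h) = h + (4*h)*h = h + 4*h**2)
400844/u(9) = 400844/((9*(1 + 4*9))) = 400844/((9*(1 + 36))) = 400844/((9*37)) = 400844/333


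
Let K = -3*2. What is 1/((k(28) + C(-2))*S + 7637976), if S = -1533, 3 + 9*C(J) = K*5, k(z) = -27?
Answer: 1/7684988 ≈ 1.3012e-7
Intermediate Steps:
K = -6
C(J) = -11/3 (C(J) = -⅓ + (-6*5)/9 = -⅓ + (⅑)*(-30) = -⅓ - 10/3 = -11/3)
1/((k(28) + C(-2))*S + 7637976) = 1/((-27 - 11/3)*(-1533) + 7637976) = 1/(-92/3*(-1533) + 7637976) = 1/(47012 + 7637976) = 1/7684988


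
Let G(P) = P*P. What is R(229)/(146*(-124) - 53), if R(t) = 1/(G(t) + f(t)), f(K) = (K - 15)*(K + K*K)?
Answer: -1/205606617897 ≈ -4.8637e-12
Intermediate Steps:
f(K) = (-15 + K)*(K + K**2)
G(P) = P**2
R(t) = 1/(t**2 + t*(-15 + t**2 - 14*t))
R(229)/(146*(-124) - 53) = (1/(229*(-15 + 229**2 - 13*229)))/(146*(-124) - 53) = (1/(229*(-15 + 52441 - 2977)))/(-18104 - 53) = ((1/229)/49449)/(-18157) = ((1/229)*(1/49449))*(-1/18157) = (1/11323821)*(-1/18157) = -1/205606617897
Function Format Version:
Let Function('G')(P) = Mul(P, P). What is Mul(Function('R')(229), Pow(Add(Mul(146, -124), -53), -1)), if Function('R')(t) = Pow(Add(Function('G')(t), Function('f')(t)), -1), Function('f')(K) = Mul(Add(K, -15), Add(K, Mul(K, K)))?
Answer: Rational(-1, 205606617897) ≈ -4.8637e-12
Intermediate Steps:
Function('f')(K) = Mul(Add(-15, K), Add(K, Pow(K, 2)))
Function('G')(P) = Pow(P, 2)
Function('R')(t) = Pow(Add(Pow(t, 2), Mul(t, Add(-15, Pow(t, 2), Mul(-14, t)))), -1)
Mul(Function('R')(229), Pow(Add(Mul(146, -124), -53), -1)) = Mul(Mul(Pow(229, -1), Pow(Add(-15, Pow(229, 2), Mul(-13, 229)), -1)), Pow(Add(Mul(146, -124), -53), -1)) = Mul(Mul(Rational(1, 229), Pow(Add(-15, 52441, -2977), -1)), Pow(Add(-18104, -53), -1)) = Mul(Mul(Rational(1, 229), Pow(49449, -1)), Pow(-18157, -1)) = Mul(Mul(Rational(1, 229), Rational(1, 49449)), Rational(-1, 18157)) = Mul(Rational(1, 11323821), Rational(-1, 18157)) = Rational(-1, 205606617897)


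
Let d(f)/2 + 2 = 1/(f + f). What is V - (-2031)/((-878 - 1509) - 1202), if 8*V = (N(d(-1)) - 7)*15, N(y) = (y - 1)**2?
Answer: 1544967/28712 ≈ 53.809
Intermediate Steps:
d(f) = -4 + 1/f (d(f) = -4 + 2/(f + f) = -4 + 2/((2*f)) = -4 + 2*(1/(2*f)) = -4 + 1/f)
N(y) = (-1 + y)**2
V = 435/8 (V = (((-1 + (-4 + 1/(-1)))**2 - 7)*15)/8 = (((-1 + (-4 - 1))**2 - 7)*15)/8 = (((-1 - 5)**2 - 7)*15)/8 = (((-6)**2 - 7)*15)/8 = ((36 - 7)*15)/8 = (29*15)/8 = (1/8)*435 = 435/8 ≈ 54.375)
V - (-2031)/((-878 - 1509) - 1202) = 435/8 - (-2031)/((-878 - 1509) - 1202) = 435/8 - (-2031)/(-2387 - 1202) = 435/8 - (-2031)/(-3589) = 435/8 - (-2031)*(-1)/3589 = 435/8 - 1*2031/3589 = 435/8 - 2031/3589 = 1544967/28712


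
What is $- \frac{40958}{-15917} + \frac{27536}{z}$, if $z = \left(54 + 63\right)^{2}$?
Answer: $\frac{998964574}{217887813} \approx 4.5848$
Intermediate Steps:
$z = 13689$ ($z = 117^{2} = 13689$)
$- \frac{40958}{-15917} + \frac{27536}{z} = - \frac{40958}{-15917} + \frac{27536}{13689} = \left(-40958\right) \left(- \frac{1}{15917}\right) + 27536 \cdot \frac{1}{13689} = \frac{40958}{15917} + \frac{27536}{13689} = \frac{998964574}{217887813}$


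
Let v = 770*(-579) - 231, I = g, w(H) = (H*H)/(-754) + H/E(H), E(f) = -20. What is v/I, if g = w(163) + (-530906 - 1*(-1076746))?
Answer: -305754540/374118769 ≈ -0.81727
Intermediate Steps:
w(H) = -H/20 - H²/754 (w(H) = (H*H)/(-754) + H/(-20) = H²*(-1/754) + H*(-1/20) = -H²/754 - H/20 = -H/20 - H²/754)
g = 4115306459/7540 (g = (1/7540)*163*(-377 - 10*163) + (-530906 - 1*(-1076746)) = (1/7540)*163*(-377 - 1630) + (-530906 + 1076746) = (1/7540)*163*(-2007) + 545840 = -327141/7540 + 545840 = 4115306459/7540 ≈ 5.4580e+5)
I = 4115306459/7540 ≈ 5.4580e+5
v = -446061 (v = -445830 - 231 = -446061)
v/I = -446061/4115306459/7540 = -446061*7540/4115306459 = -305754540/374118769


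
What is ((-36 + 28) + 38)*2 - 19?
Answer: 41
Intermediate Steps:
((-36 + 28) + 38)*2 - 19 = (-8 + 38)*2 - 19 = 30*2 - 19 = 60 - 19 = 41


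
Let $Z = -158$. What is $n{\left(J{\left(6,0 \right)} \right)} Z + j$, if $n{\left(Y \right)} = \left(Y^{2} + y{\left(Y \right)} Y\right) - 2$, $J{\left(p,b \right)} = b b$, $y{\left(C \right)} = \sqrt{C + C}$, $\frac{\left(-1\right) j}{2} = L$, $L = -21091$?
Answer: $42498$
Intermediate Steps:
$j = 42182$ ($j = \left(-2\right) \left(-21091\right) = 42182$)
$y{\left(C \right)} = \sqrt{2} \sqrt{C}$ ($y{\left(C \right)} = \sqrt{2 C} = \sqrt{2} \sqrt{C}$)
$J{\left(p,b \right)} = b^{2}$
$n{\left(Y \right)} = -2 + Y^{2} + \sqrt{2} Y^{\frac{3}{2}}$ ($n{\left(Y \right)} = \left(Y^{2} + \sqrt{2} \sqrt{Y} Y\right) - 2 = \left(Y^{2} + \sqrt{2} Y^{\frac{3}{2}}\right) - 2 = -2 + Y^{2} + \sqrt{2} Y^{\frac{3}{2}}$)
$n{\left(J{\left(6,0 \right)} \right)} Z + j = \left(-2 + \left(0^{2}\right)^{2} + \sqrt{2} \left(0^{2}\right)^{\frac{3}{2}}\right) \left(-158\right) + 42182 = \left(-2 + 0^{2} + \sqrt{2} \cdot 0^{\frac{3}{2}}\right) \left(-158\right) + 42182 = \left(-2 + 0 + \sqrt{2} \cdot 0\right) \left(-158\right) + 42182 = \left(-2 + 0 + 0\right) \left(-158\right) + 42182 = \left(-2\right) \left(-158\right) + 42182 = 316 + 42182 = 42498$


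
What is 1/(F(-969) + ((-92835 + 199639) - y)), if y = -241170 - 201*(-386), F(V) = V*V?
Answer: 1/1209349 ≈ 8.2689e-7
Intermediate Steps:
F(V) = V²
y = -163584 (y = -241170 - 1*(-77586) = -241170 + 77586 = -163584)
1/(F(-969) + ((-92835 + 199639) - y)) = 1/((-969)² + ((-92835 + 199639) - 1*(-163584))) = 1/(938961 + (106804 + 163584)) = 1/(938961 + 270388) = 1/1209349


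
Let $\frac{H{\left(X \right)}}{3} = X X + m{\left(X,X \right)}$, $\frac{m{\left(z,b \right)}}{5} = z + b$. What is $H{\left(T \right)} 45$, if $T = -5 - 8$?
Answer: $5265$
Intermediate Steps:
$m{\left(z,b \right)} = 5 b + 5 z$ ($m{\left(z,b \right)} = 5 \left(z + b\right) = 5 \left(b + z\right) = 5 b + 5 z$)
$T = -13$
$H{\left(X \right)} = 3 X^{2} + 30 X$ ($H{\left(X \right)} = 3 \left(X X + \left(5 X + 5 X\right)\right) = 3 \left(X^{2} + 10 X\right) = 3 X^{2} + 30 X$)
$H{\left(T \right)} 45 = 3 \left(-13\right) \left(10 - 13\right) 45 = 3 \left(-13\right) \left(-3\right) 45 = 117 \cdot 45 = 5265$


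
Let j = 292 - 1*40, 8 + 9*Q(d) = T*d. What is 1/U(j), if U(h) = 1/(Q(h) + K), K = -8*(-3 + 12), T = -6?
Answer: -2168/9 ≈ -240.89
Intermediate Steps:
Q(d) = -8/9 - 2*d/3 (Q(d) = -8/9 + (-6*d)/9 = -8/9 - 2*d/3)
K = -72 (K = -8*9 = -72)
j = 252 (j = 292 - 40 = 252)
U(h) = 1/(-656/9 - 2*h/3) (U(h) = 1/((-8/9 - 2*h/3) - 72) = 1/(-656/9 - 2*h/3))
1/U(j) = 1/(-9/(656 + 6*252)) = 1/(-9/(656 + 1512)) = 1/(-9/2168) = -2168/9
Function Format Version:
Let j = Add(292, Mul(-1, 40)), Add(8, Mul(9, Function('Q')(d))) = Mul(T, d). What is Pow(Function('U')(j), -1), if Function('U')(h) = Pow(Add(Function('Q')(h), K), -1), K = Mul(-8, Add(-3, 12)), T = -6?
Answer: Rational(-2168, 9) ≈ -240.89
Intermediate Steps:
Function('Q')(d) = Add(Rational(-8, 9), Mul(Rational(-2, 3), d)) (Function('Q')(d) = Add(Rational(-8, 9), Mul(Rational(1, 9), Mul(-6, d))) = Add(Rational(-8, 9), Mul(Rational(-2, 3), d)))
K = -72 (K = Mul(-8, 9) = -72)
j = 252 (j = Add(292, -40) = 252)
Function('U')(h) = Pow(Add(Rational(-656, 9), Mul(Rational(-2, 3), h)), -1) (Function('U')(h) = Pow(Add(Add(Rational(-8, 9), Mul(Rational(-2, 3), h)), -72), -1) = Pow(Add(Rational(-656, 9), Mul(Rational(-2, 3), h)), -1))
Pow(Function('U')(j), -1) = Pow(Mul(-9, Pow(Add(656, Mul(6, 252)), -1)), -1) = Pow(Mul(-9, Pow(Add(656, 1512), -1)), -1) = Pow(Mul(-9, Pow(2168, -1)), -1) = Pow(Mul(-9, Rational(1, 2168)), -1) = Pow(Rational(-9, 2168), -1) = Rational(-2168, 9)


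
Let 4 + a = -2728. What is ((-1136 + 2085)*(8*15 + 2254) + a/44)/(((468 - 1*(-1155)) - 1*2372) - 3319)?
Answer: -8260501/14916 ≈ -553.80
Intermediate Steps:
a = -2732 (a = -4 - 2728 = -2732)
((-1136 + 2085)*(8*15 + 2254) + a/44)/(((468 - 1*(-1155)) - 1*2372) - 3319) = ((-1136 + 2085)*(8*15 + 2254) - 2732/44)/(((468 - 1*(-1155)) - 1*2372) - 3319) = (949*(120 + 2254) - 2732*1/44)/(((468 + 1155) - 2372) - 3319) = (949*2374 - 683/11)/((1623 - 2372) - 3319) = (2252926 - 683/11)/(-749 - 3319) = (24781503/11)/(-4068) = (24781503/11)*(-1/4068) = -8260501/14916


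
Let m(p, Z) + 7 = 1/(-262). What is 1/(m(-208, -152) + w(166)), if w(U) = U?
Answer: 262/41657 ≈ 0.0062895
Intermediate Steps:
m(p, Z) = -1835/262 (m(p, Z) = -7 + 1/(-262) = -7 - 1/262 = -1835/262)
1/(m(-208, -152) + w(166)) = 1/(-1835/262 + 166) = 1/(41657/262) = 262/41657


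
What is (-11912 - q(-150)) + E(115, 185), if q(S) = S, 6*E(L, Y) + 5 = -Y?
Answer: -35381/3 ≈ -11794.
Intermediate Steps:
E(L, Y) = -⅚ - Y/6 (E(L, Y) = -⅚ + (-Y)/6 = -⅚ - Y/6)
(-11912 - q(-150)) + E(115, 185) = (-11912 - 1*(-150)) + (-⅚ - ⅙*185) = (-11912 + 150) + (-⅚ - 185/6) = -11762 - 95/3 = -35381/3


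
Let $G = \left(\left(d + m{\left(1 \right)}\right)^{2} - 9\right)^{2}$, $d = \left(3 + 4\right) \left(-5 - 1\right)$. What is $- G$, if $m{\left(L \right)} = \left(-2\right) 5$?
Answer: $-7263025$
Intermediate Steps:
$m{\left(L \right)} = -10$
$d = -42$ ($d = 7 \left(-6\right) = -42$)
$G = 7263025$ ($G = \left(\left(-42 - 10\right)^{2} - 9\right)^{2} = \left(\left(-52\right)^{2} - 9\right)^{2} = \left(2704 - 9\right)^{2} = 2695^{2} = 7263025$)
$- G = \left(-1\right) 7263025 = -7263025$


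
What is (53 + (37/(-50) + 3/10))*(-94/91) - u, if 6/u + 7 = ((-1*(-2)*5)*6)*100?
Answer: -56941926/1048775 ≈ -54.294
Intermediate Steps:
u = 6/5993 (u = 6/(-7 + ((-1*(-2)*5)*6)*100) = 6/(-7 + ((2*5)*6)*100) = 6/(-7 + (10*6)*100) = 6/(-7 + 60*100) = 6/(-7 + 6000) = 6/5993 ≈ 0.0010012)
(53 + (37/(-50) + 3/10))*(-94/91) - u = (53 + (37/(-50) + 3/10))*(-94/91) - 1*6/5993 = (53 + (37*(-1/50) + 3*(⅒)))*(-94*1/91) - 6/5993 = (53 + (-37/50 + 3/10))*(-94/91) - 6/5993 = (53 - 11/25)*(-94/91) - 6/5993 = (1314/25)*(-94/91) - 6/5993 = -123516/2275 - 6/5993 = -56941926/1048775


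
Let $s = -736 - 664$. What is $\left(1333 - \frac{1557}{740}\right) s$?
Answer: $- \frac{68940410}{37} \approx -1.8633 \cdot 10^{6}$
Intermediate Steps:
$s = -1400$ ($s = -736 - 664 = -1400$)
$\left(1333 - \frac{1557}{740}\right) s = \left(1333 - \frac{1557}{740}\right) \left(-1400\right) = \frac{984863}{740} \left(-1400\right) = - \frac{68940410}{37}$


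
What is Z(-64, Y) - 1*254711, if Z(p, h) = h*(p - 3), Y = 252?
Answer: -271595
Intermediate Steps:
Z(p, h) = h*(-3 + p)
Z(-64, Y) - 1*254711 = 252*(-3 - 64) - 1*254711 = 252*(-67) - 254711 = -16884 - 254711 = -271595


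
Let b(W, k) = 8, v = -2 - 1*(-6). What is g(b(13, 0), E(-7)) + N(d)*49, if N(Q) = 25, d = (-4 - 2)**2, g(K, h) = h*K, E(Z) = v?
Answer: 1257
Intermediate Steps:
v = 4 (v = -2 + 6 = 4)
E(Z) = 4
g(K, h) = K*h
d = 36 (d = (-6)**2 = 36)
g(b(13, 0), E(-7)) + N(d)*49 = 8*4 + 25*49 = 32 + 1225 = 1257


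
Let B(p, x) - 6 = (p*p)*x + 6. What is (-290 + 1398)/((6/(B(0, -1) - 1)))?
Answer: 6094/3 ≈ 2031.3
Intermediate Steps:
B(p, x) = 12 + x*p**2 (B(p, x) = 6 + ((p*p)*x + 6) = 6 + (p**2*x + 6) = 6 + (x*p**2 + 6) = 6 + (6 + x*p**2) = 12 + x*p**2)
(-290 + 1398)/((6/(B(0, -1) - 1))) = (-290 + 1398)/((6/((12 - 1*0**2) - 1))) = 1108/(6/((12 - 1*0) - 1)) = 1108/(6/((12 + 0) - 1)) = 1108/(6/(12 - 1)) = 1108/(6/11) = (11/6)*1108 = 6094/3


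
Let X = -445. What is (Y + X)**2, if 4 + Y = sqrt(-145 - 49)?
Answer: (449 - I*sqrt(194))**2 ≈ 2.0141e+5 - 12508.0*I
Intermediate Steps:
Y = -4 + I*sqrt(194) (Y = -4 + sqrt(-145 - 49) = -4 + sqrt(-194) = -4 + I*sqrt(194) ≈ -4.0 + 13.928*I)
(Y + X)**2 = ((-4 + I*sqrt(194)) - 445)**2 = (-449 + I*sqrt(194))**2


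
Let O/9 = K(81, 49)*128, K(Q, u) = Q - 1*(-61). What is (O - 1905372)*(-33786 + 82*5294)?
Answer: -697276055736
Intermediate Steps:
K(Q, u) = 61 + Q (K(Q, u) = Q + 61 = 61 + Q)
O = 163584 (O = 9*((61 + 81)*128) = 9*(142*128) = 9*18176 = 163584)
(O - 1905372)*(-33786 + 82*5294) = (163584 - 1905372)*(-33786 + 82*5294) = -1741788*(-33786 + 434108) = -1741788*400322 = -697276055736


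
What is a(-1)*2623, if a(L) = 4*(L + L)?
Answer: -20984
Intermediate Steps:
a(L) = 8*L (a(L) = 4*(2*L) = 8*L)
a(-1)*2623 = (8*(-1))*2623 = -8*2623 = -20984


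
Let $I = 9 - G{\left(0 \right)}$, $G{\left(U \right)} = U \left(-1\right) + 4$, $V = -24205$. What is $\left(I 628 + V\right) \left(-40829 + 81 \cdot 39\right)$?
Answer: $793518550$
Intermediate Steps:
$G{\left(U \right)} = 4 - U$ ($G{\left(U \right)} = - U + 4 = 4 - U$)
$I = 5$ ($I = 9 - \left(4 - 0\right) = 9 - \left(4 + 0\right) = 9 - 4 = 5$)
$\left(I 628 + V\right) \left(-40829 + 81 \cdot 39\right) = \left(5 \cdot 628 - 24205\right) \left(-40829 + 81 \cdot 39\right) = \left(3140 - 24205\right) \left(-40829 + 3159\right) = \left(-21065\right) \left(-37670\right) = 793518550$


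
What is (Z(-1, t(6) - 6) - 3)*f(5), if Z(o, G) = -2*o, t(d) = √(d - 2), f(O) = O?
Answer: -5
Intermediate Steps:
t(d) = √(-2 + d)
(Z(-1, t(6) - 6) - 3)*f(5) = (-2*(-1) - 3)*5 = (2 - 3)*5 = -1*5 = -5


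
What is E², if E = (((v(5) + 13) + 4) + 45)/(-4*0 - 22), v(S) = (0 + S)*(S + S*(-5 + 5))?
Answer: 7569/484 ≈ 15.638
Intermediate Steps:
v(S) = S² (v(S) = S*(S + S*0) = S*(S + 0) = S*S = S²)
E = -87/22 (E = (((5² + 13) + 4) + 45)/(-4*0 - 22) = (((25 + 13) + 4) + 45)/(0 - 22) = ((38 + 4) + 45)/(-22) = (42 + 45)*(-1/22) = 87*(-1/22) = -87/22 ≈ -3.9545)
E² = (-87/22)² = 7569/484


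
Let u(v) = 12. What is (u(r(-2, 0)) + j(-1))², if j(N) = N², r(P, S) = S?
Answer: 169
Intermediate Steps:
(u(r(-2, 0)) + j(-1))² = (12 + (-1)²)² = (12 + 1)² = 13² = 169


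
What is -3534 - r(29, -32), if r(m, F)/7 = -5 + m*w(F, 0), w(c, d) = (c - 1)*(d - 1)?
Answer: -10198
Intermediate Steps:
w(c, d) = (-1 + c)*(-1 + d)
r(m, F) = -35 + 7*m*(1 - F) (r(m, F) = 7*(-5 + m*(1 - F - 1*0 + F*0)) = 7*(-5 + m*(1 - F + 0 + 0)) = 7*(-5 + m*(1 - F)) = -35 + 7*m*(1 - F))
-3534 - r(29, -32) = -3534 - (-35 + 7*29*(1 - 1*(-32))) = -3534 - (-35 + 7*29*(1 + 32)) = -3534 - (-35 + 7*29*33) = -3534 - (-35 + 6699) = -3534 - 1*6664 = -3534 - 6664 = -10198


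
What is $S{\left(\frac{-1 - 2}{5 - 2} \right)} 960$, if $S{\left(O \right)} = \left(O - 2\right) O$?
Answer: $2880$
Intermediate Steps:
$S{\left(O \right)} = O \left(-2 + O\right)$ ($S{\left(O \right)} = \left(-2 + O\right) O = O \left(-2 + O\right)$)
$S{\left(\frac{-1 - 2}{5 - 2} \right)} 960 = \frac{-1 - 2}{5 - 2} \left(-2 + \frac{-1 - 2}{5 - 2}\right) 960 = - \frac{3}{3} \left(-2 - \frac{3}{3}\right) 960 = \left(-3\right) \frac{1}{3} \left(-2 - 1\right) 960 = - (-2 - 1) 960 = \left(-1\right) \left(-3\right) 960 = 3 \cdot 960 = 2880$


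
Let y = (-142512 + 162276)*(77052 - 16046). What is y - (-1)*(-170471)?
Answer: 1205552113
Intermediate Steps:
y = 1205722584 (y = 19764*61006 = 1205722584)
y - (-1)*(-170471) = 1205722584 - (-1)*(-170471) = 1205722584 - 1*170471 = 1205722584 - 170471 = 1205552113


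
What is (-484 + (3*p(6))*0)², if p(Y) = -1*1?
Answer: 234256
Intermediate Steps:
p(Y) = -1
(-484 + (3*p(6))*0)² = (-484 + (3*(-1))*0)² = (-484 - 3*0)² = (-484 + 0)² = (-484)² = 234256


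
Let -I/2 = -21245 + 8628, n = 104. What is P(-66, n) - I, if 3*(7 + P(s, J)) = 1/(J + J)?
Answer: -15750383/624 ≈ -25241.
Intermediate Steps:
I = 25234 (I = -2*(-21245 + 8628) = -2*(-12617) = 25234)
P(s, J) = -7 + 1/(6*J) (P(s, J) = -7 + 1/(3*(J + J)) = -7 + 1/(3*((2*J))) = -7 + (1/(2*J))/3 = -7 + 1/(6*J))
P(-66, n) - I = (-7 + (⅙)/104) - 1*25234 = (-7 + (⅙)*(1/104)) - 25234 = (-7 + 1/624) - 25234 = -4367/624 - 25234 = -15750383/624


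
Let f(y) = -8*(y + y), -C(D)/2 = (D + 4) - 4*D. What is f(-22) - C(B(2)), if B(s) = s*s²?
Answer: 312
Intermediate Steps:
B(s) = s³
C(D) = -8 + 6*D (C(D) = -2*((D + 4) - 4*D) = -2*((4 + D) - 4*D) = -2*(4 - 3*D) = -8 + 6*D)
f(y) = -16*y
f(-22) - C(B(2)) = -16*(-22) - (-8 + 6*2³) = 352 - (-8 + 6*8) = 352 - (-8 + 48) = 352 - 1*40 = 352 - 40 = 312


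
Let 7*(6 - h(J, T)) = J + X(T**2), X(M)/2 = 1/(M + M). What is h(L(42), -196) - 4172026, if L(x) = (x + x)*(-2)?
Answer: -1121899788353/268912 ≈ -4.1720e+6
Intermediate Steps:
L(x) = -4*x (L(x) = (2*x)*(-2) = -4*x)
X(M) = 1/M (X(M) = 2/(M + M) = 2/((2*M)) = 2*(1/(2*M)) = 1/M)
h(J, T) = 6 - J/7 - 1/(7*T**2) (h(J, T) = 6 - (J + 1/(T**2))/7 = 6 - (J + T**(-2))/7 = 6 + (-J/7 - 1/(7*T**2)) = 6 - J/7 - 1/(7*T**2))
h(L(42), -196) - 4172026 = (6 - (-4)*42/7 - 1/7/(-196)**2) - 4172026 = (6 - 1/7*(-168) - 1/7*1/38416) - 4172026 = (6 + 24 - 1/268912) - 4172026 = 8067359/268912 - 4172026 = -1121899788353/268912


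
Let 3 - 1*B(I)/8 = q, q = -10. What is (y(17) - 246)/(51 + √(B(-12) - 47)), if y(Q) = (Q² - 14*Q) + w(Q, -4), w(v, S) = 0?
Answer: -3315/848 + 65*√57/848 ≈ -3.3305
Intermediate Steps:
B(I) = 104 (B(I) = 24 - 8*(-10) = 24 + 80 = 104)
y(Q) = Q² - 14*Q (y(Q) = (Q² - 14*Q) + 0 = Q² - 14*Q)
(y(17) - 246)/(51 + √(B(-12) - 47)) = (17*(-14 + 17) - 246)/(51 + √(104 - 47)) = (17*3 - 246)/(51 + √57) = (51 - 246)/(51 + √57) = -195/(51 + √57)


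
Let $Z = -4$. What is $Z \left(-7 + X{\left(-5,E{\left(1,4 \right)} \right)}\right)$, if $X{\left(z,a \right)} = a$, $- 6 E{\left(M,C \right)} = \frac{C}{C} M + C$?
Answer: $\frac{94}{3} \approx 31.333$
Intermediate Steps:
$E{\left(M,C \right)} = - \frac{C}{6} - \frac{M}{6}$ ($E{\left(M,C \right)} = - \frac{\frac{C}{C} M + C}{6} = - \frac{1 M + C}{6} = - \frac{M + C}{6} = - \frac{C + M}{6} = - \frac{C}{6} - \frac{M}{6}$)
$Z \left(-7 + X{\left(-5,E{\left(1,4 \right)} \right)}\right) = - 4 \left(-7 - \frac{5}{6}\right) = \left(-4\right) \left(- \frac{47}{6}\right) = \frac{94}{3}$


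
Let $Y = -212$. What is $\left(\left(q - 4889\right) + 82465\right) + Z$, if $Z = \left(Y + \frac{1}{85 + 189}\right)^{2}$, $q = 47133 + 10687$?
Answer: $\frac{13539089665}{75076} \approx 1.8034 \cdot 10^{5}$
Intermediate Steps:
$q = 57820$
$Z = \frac{3374099569}{75076}$ ($Z = \left(-212 + \frac{1}{85 + 189}\right)^{2} = \left(-212 + \frac{1}{274}\right)^{2} = \left(- \frac{58087}{274}\right)^{2} = \frac{3374099569}{75076} \approx 44942.0$)
$\left(\left(q - 4889\right) + 82465\right) + Z = \left(\left(57820 - 4889\right) + 82465\right) + \frac{3374099569}{75076} = \left(52931 + 82465\right) + \frac{3374099569}{75076} = 135396 + \frac{3374099569}{75076} = \frac{13539089665}{75076}$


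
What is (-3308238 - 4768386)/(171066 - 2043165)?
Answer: 2692208/624033 ≈ 4.3142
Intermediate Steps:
(-3308238 - 4768386)/(171066 - 2043165) = -8076624/(-1872099) = -8076624*(-1/1872099) = 2692208/624033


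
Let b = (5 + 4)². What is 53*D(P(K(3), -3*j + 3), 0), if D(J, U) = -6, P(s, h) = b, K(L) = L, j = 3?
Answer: -318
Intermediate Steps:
b = 81 (b = 9² = 81)
P(s, h) = 81
53*D(P(K(3), -3*j + 3), 0) = 53*(-6) = -318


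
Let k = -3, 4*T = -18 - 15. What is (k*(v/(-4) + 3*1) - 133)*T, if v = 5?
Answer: 18249/16 ≈ 1140.6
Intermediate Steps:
T = -33/4 (T = (-18 - 15)/4 = (¼)*(-33) = -33/4 ≈ -8.2500)
(k*(v/(-4) + 3*1) - 133)*T = (-3*(5/(-4) + 3*1) - 133)*(-33/4) = (-3*(5*(-¼) + 3) - 133)*(-33/4) = (-3*(-5/4 + 3) - 133)*(-33/4) = (-3*7/4 - 133)*(-33/4) = (-21/4 - 133)*(-33/4) = -553/4*(-33/4) = 18249/16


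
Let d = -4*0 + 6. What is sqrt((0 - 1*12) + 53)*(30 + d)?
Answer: 36*sqrt(41) ≈ 230.51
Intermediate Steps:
d = 6 (d = 0 + 6 = 6)
sqrt((0 - 1*12) + 53)*(30 + d) = sqrt((0 - 1*12) + 53)*(30 + 6) = sqrt((0 - 12) + 53)*36 = sqrt(-12 + 53)*36 = sqrt(41)*36 = 36*sqrt(41)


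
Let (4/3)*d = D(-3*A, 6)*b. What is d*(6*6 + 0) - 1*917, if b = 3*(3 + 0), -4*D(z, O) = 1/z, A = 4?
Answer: -14591/16 ≈ -911.94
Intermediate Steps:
D(z, O) = -1/(4*z)
b = 9 (b = 3*3 = 9)
d = 9/64 (d = 3*(-1/(4*((-3*4)))*9)/4 = 3*(-1/4/(-12)*9)/4 = 3*(-1/4*(-1/12)*9)/4 = 3*((1/48)*9)/4 = (3/4)*(3/16) = 9/64 ≈ 0.14063)
d*(6*6 + 0) - 1*917 = 9*(6*6 + 0)/64 - 1*917 = 9*(36 + 0)/64 - 917 = (9/64)*36 - 917 = 81/16 - 917 = -14591/16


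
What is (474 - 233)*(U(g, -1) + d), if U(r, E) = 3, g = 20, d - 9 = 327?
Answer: 81699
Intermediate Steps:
d = 336 (d = 9 + 327 = 336)
(474 - 233)*(U(g, -1) + d) = (474 - 233)*(3 + 336) = 241*339 = 81699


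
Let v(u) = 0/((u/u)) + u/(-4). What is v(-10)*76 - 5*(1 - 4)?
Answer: 205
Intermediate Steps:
v(u) = -u/4 (v(u) = 0/1 + u*(-¼) = 0*1 - u/4 = 0 - u/4 = -u/4)
v(-10)*76 - 5*(1 - 4) = -¼*(-10)*76 - 5*(1 - 4) = (5/2)*76 - 5*(-3) = 190 + 15 = 205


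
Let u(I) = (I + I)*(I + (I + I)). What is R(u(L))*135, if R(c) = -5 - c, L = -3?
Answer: -7965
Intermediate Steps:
u(I) = 6*I² (u(I) = (2*I)*(I + 2*I) = (2*I)*(3*I) = 6*I²)
R(u(L))*135 = (-5 - 6*(-3)²)*135 = (-5 - 6*9)*135 = (-5 - 1*54)*135 = (-5 - 54)*135 = -59*135 = -7965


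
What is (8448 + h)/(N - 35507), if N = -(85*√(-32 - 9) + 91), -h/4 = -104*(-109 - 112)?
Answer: 174823872/74559637 - 417440*I*√41/74559637 ≈ 2.3448 - 0.035849*I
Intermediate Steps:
h = -91936 (h = -(-416)*(-109 - 112) = -(-416)*(-221) = -4*22984 = -91936)
N = -91 - 85*I*√41 (N = -(85*√(-41) + 91) = -(85*(I*√41) + 91) = -(85*I*√41 + 91) = -(91 + 85*I*√41) = -91 - 85*I*√41 ≈ -91.0 - 544.27*I)
(8448 + h)/(N - 35507) = (8448 - 91936)/((-91 - 85*I*√41) - 35507) = -83488/(-35598 - 85*I*√41)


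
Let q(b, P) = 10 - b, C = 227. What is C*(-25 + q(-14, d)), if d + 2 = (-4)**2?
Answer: -227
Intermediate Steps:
d = 14 (d = -2 + (-4)**2 = -2 + 16 = 14)
C*(-25 + q(-14, d)) = 227*(-25 + (10 - 1*(-14))) = 227*(-25 + (10 + 14)) = 227*(-25 + 24) = 227*(-1) = -227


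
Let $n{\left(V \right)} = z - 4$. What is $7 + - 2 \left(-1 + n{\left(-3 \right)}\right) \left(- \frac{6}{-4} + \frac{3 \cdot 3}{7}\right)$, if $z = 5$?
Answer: $7$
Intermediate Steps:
$n{\left(V \right)} = 1$ ($n{\left(V \right)} = 5 - 4 = 1$)
$7 + - 2 \left(-1 + n{\left(-3 \right)}\right) \left(- \frac{6}{-4} + \frac{3 \cdot 3}{7}\right) = 7 + - 2 \left(-1 + 1\right) \left(- \frac{6}{-4} + \frac{3 \cdot 3}{7}\right) = 7 + \left(-2\right) 0 \left(\left(-6\right) \left(- \frac{1}{4}\right) + 9 \cdot \frac{1}{7}\right) = 7 + 0 \left(\frac{3}{2} + \frac{9}{7}\right) = 7 + 0 \cdot \frac{39}{14} = 7 + 0 = 7$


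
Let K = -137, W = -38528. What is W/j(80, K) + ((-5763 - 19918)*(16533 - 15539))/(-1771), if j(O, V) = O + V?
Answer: 217609598/14421 ≈ 15090.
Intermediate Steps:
W/j(80, K) + ((-5763 - 19918)*(16533 - 15539))/(-1771) = -38528/(80 - 137) + ((-5763 - 19918)*(16533 - 15539))/(-1771) = -38528/(-57) - 25681*994*(-1/1771) = -38528*(-1/57) - 25526914*(-1/1771) = 38528/57 + 3646702/253 = 217609598/14421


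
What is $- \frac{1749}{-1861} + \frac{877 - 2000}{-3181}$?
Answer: $\frac{7653472}{5919841} \approx 1.2929$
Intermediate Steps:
$- \frac{1749}{-1861} + \frac{877 - 2000}{-3181} = \left(-1749\right) \left(- \frac{1}{1861}\right) - - \frac{1123}{3181} = \frac{1749}{1861} + \frac{1123}{3181} = \frac{7653472}{5919841}$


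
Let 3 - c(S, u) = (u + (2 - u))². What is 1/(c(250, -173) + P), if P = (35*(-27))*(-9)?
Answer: 1/8504 ≈ 0.00011759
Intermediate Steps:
c(S, u) = -1 (c(S, u) = 3 - (u + (2 - u))² = 3 - 1*2² = 3 - 1*4 = 3 - 4 = -1)
P = 8505 (P = -945*(-9) = 8505)
1/(c(250, -173) + P) = 1/(-1 + 8505) = 1/8504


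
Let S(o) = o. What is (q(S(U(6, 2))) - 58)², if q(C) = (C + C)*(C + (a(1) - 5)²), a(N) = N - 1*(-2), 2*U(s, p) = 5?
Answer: 2601/4 ≈ 650.25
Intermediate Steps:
U(s, p) = 5/2 (U(s, p) = (½)*5 = 5/2)
a(N) = 2 + N (a(N) = N + 2 = 2 + N)
q(C) = 2*C*(4 + C) (q(C) = (C + C)*(C + ((2 + 1) - 5)²) = (2*C)*(C + (3 - 5)²) = (2*C)*(C + (-2)²) = (2*C)*(C + 4) = (2*C)*(4 + C) = 2*C*(4 + C))
(q(S(U(6, 2))) - 58)² = (2*(5/2)*(4 + 5/2) - 58)² = (2*(5/2)*(13/2) - 58)² = (65/2 - 58)² = (-51/2)² = 2601/4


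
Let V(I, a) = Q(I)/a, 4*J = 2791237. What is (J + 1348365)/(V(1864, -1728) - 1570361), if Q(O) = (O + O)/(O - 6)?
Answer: -410593509702/315114919937 ≈ -1.3030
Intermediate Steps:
Q(O) = 2*O/(-6 + O) (Q(O) = (2*O)/(-6 + O) = 2*O/(-6 + O))
J = 2791237/4 (J = (1/4)*2791237 = 2791237/4 ≈ 6.9781e+5)
V(I, a) = 2*I/(a*(-6 + I)) (V(I, a) = (2*I/(-6 + I))/a = 2*I/(a*(-6 + I)))
(J + 1348365)/(V(1864, -1728) - 1570361) = (2791237/4 + 1348365)/(2*1864/(-1728*(-6 + 1864)) - 1570361) = 8184697/(4*(2*1864*(-1/1728)/1858 - 1570361)) = 8184697/(4*(2*1864*(-1/1728)*(1/1858) - 1570361)) = 8184697/(4*(-233/200664 - 1570361)) = 8184697/(4*(-315114919937/200664)) = (8184697/4)*(-200664/315114919937) = -410593509702/315114919937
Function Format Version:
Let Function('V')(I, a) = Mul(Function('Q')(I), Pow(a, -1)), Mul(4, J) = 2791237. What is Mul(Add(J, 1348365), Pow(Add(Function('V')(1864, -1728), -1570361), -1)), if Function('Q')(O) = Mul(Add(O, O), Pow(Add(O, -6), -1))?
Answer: Rational(-410593509702, 315114919937) ≈ -1.3030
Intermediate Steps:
Function('Q')(O) = Mul(2, O, Pow(Add(-6, O), -1)) (Function('Q')(O) = Mul(Mul(2, O), Pow(Add(-6, O), -1)) = Mul(2, O, Pow(Add(-6, O), -1)))
J = Rational(2791237, 4) (J = Mul(Rational(1, 4), 2791237) = Rational(2791237, 4) ≈ 6.9781e+5)
Function('V')(I, a) = Mul(2, I, Pow(a, -1), Pow(Add(-6, I), -1)) (Function('V')(I, a) = Mul(Mul(2, I, Pow(Add(-6, I), -1)), Pow(a, -1)) = Mul(2, I, Pow(a, -1), Pow(Add(-6, I), -1)))
Mul(Add(J, 1348365), Pow(Add(Function('V')(1864, -1728), -1570361), -1)) = Mul(Add(Rational(2791237, 4), 1348365), Pow(Add(Mul(2, 1864, Pow(-1728, -1), Pow(Add(-6, 1864), -1)), -1570361), -1)) = Mul(Rational(8184697, 4), Pow(Add(Mul(2, 1864, Rational(-1, 1728), Pow(1858, -1)), -1570361), -1)) = Mul(Rational(8184697, 4), Pow(Add(Mul(2, 1864, Rational(-1, 1728), Rational(1, 1858)), -1570361), -1)) = Mul(Rational(8184697, 4), Pow(Add(Rational(-233, 200664), -1570361), -1)) = Mul(Rational(8184697, 4), Pow(Rational(-315114919937, 200664), -1)) = Mul(Rational(8184697, 4), Rational(-200664, 315114919937)) = Rational(-410593509702, 315114919937)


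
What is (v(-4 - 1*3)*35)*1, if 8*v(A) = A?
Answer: -245/8 ≈ -30.625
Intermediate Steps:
v(A) = A/8
(v(-4 - 1*3)*35)*1 = (((-4 - 1*3)/8)*35)*1 = (((-4 - 3)/8)*35)*1 = (((1/8)*(-7))*35)*1 = -7/8*35*1 = -245/8*1 = -245/8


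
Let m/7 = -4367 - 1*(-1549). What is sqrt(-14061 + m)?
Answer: I*sqrt(33787) ≈ 183.81*I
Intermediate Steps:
m = -19726 (m = 7*(-4367 - 1*(-1549)) = 7*(-4367 + 1549) = 7*(-2818) = -19726)
sqrt(-14061 + m) = sqrt(-14061 - 19726) = sqrt(-33787) = I*sqrt(33787)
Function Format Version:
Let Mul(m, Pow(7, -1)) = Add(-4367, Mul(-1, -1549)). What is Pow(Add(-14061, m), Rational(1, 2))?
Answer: Mul(I, Pow(33787, Rational(1, 2))) ≈ Mul(183.81, I)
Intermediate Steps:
m = -19726 (m = Mul(7, Add(-4367, Mul(-1, -1549))) = Mul(7, Add(-4367, 1549)) = Mul(7, -2818) = -19726)
Pow(Add(-14061, m), Rational(1, 2)) = Pow(Add(-14061, -19726), Rational(1, 2)) = Pow(-33787, Rational(1, 2)) = Mul(I, Pow(33787, Rational(1, 2)))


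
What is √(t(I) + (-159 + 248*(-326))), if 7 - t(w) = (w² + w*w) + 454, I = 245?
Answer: 4*I*√12594 ≈ 448.89*I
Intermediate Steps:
t(w) = -447 - 2*w² (t(w) = 7 - ((w² + w*w) + 454) = 7 - ((w² + w²) + 454) = 7 - (2*w² + 454) = 7 - (454 + 2*w²) = 7 + (-454 - 2*w²) = -447 - 2*w²)
√(t(I) + (-159 + 248*(-326))) = √((-447 - 2*245²) + (-159 + 248*(-326))) = √((-447 - 2*60025) + (-159 - 80848)) = √((-447 - 120050) - 81007) = √(-120497 - 81007) = √(-201504) = 4*I*√12594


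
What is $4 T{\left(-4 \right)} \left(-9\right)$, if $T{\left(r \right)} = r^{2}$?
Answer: $-576$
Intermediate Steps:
$4 T{\left(-4 \right)} \left(-9\right) = 4 \left(-4\right)^{2} \left(-9\right) = 4 \cdot 16 \left(-9\right) = 4 \left(-144\right) = -576$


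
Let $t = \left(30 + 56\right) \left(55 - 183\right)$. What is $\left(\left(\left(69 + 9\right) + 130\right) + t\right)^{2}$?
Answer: $116640000$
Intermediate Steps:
$t = -11008$ ($t = 86 \left(-128\right) = -11008$)
$\left(\left(\left(69 + 9\right) + 130\right) + t\right)^{2} = \left(\left(\left(69 + 9\right) + 130\right) - 11008\right)^{2} = \left(\left(78 + 130\right) - 11008\right)^{2} = \left(208 - 11008\right)^{2} = \left(-10800\right)^{2} = 116640000$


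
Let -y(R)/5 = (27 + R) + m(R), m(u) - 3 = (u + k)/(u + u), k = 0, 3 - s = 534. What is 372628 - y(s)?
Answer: 740251/2 ≈ 3.7013e+5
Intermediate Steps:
s = -531 (s = 3 - 1*534 = 3 - 534 = -531)
m(u) = 7/2 (m(u) = 3 + (u + 0)/(u + u) = 3 + u/((2*u)) = 3 + u*(1/(2*u)) = 3 + ½ = 7/2)
y(R) = -305/2 - 5*R (y(R) = -5*((27 + R) + 7/2) = -5*(61/2 + R) = -305/2 - 5*R)
372628 - y(s) = 372628 - (-305/2 - 5*(-531)) = 372628 - (-305/2 + 2655) = 372628 - 1*5005/2 = 372628 - 5005/2 = 740251/2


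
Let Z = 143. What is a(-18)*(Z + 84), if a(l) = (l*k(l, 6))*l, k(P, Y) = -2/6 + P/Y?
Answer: -245160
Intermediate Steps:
k(P, Y) = -1/3 + P/Y (k(P, Y) = -2*1/6 + P/Y = -1/3 + P/Y)
a(l) = l**2*(-1/3 + l/6) (a(l) = (l*((l - 1/3*6)/6))*l = (l*((l - 2)/6))*l = (l*((-2 + l)/6))*l = (l*(-1/3 + l/6))*l = l**2*(-1/3 + l/6))
a(-18)*(Z + 84) = ((1/6)*(-18)**2*(-2 - 18))*(143 + 84) = ((1/6)*324*(-20))*227 = -1080*227 = -245160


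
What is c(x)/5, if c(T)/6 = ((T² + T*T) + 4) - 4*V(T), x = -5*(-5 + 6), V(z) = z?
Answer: 444/5 ≈ 88.800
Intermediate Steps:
x = -5 (x = -5*1 = -5)
c(T) = 24 - 24*T + 12*T² (c(T) = 6*(((T² + T*T) + 4) - 4*T) = 6*(((T² + T²) + 4) - 4*T) = 6*((2*T² + 4) - 4*T) = 6*((4 + 2*T²) - 4*T) = 6*(4 - 4*T + 2*T²) = 24 - 24*T + 12*T²)
c(x)/5 = (24 - 24*(-5) + 12*(-5)²)/5 = (24 + 120 + 12*25)*(⅕) = (24 + 120 + 300)*(⅕) = 444*(⅕) = 444/5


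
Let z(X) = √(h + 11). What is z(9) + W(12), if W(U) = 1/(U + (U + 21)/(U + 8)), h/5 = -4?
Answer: 20/273 + 3*I ≈ 0.07326 + 3.0*I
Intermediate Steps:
h = -20 (h = 5*(-4) = -20)
W(U) = 1/(U + (21 + U)/(8 + U))
z(X) = 3*I (z(X) = √(-20 + 11) = √(-9) = 3*I)
z(9) + W(12) = 3*I + (8 + 12)/(21 + 12² + 9*12) = 3*I + 20/(21 + 144 + 108) = 3*I + 20/273 = 20/273 + 3*I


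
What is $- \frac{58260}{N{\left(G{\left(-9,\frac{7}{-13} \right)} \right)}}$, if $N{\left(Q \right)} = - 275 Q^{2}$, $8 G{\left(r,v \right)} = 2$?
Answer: $\frac{186432}{55} \approx 3389.7$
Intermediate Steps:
$G{\left(r,v \right)} = \frac{1}{4}$ ($G{\left(r,v \right)} = \frac{1}{8} \cdot 2 = \frac{1}{4}$)
$- \frac{58260}{N{\left(G{\left(-9,\frac{7}{-13} \right)} \right)}} = - \frac{58260}{\left(-275\right) \left(\frac{1}{4}\right)^{2}} = - \frac{58260}{\left(-275\right) \frac{1}{16}} = - \frac{58260}{- \frac{275}{16}} = \left(-58260\right) \left(- \frac{16}{275}\right) = \frac{186432}{55}$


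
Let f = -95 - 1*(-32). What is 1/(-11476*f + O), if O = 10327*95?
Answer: 1/1704053 ≈ 5.8684e-7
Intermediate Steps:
f = -63 (f = -95 + 32 = -63)
O = 981065
1/(-11476*f + O) = 1/(-11476*(-63) + 981065) = 1/(722988 + 981065) = 1/1704053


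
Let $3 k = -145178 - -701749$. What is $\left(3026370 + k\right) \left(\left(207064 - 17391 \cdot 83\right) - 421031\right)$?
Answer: $- \frac{15970370403020}{3} \approx -5.3235 \cdot 10^{12}$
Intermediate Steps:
$k = \frac{556571}{3}$ ($k = \frac{-145178 - -701749}{3} = \frac{-145178 + 701749}{3} = \frac{1}{3} \cdot 556571 = \frac{556571}{3} \approx 1.8552 \cdot 10^{5}$)
$\left(3026370 + k\right) \left(\left(207064 - 17391 \cdot 83\right) - 421031\right) = \left(3026370 + \frac{556571}{3}\right) \left(\left(207064 - 17391 \cdot 83\right) - 421031\right) = \frac{9635681 \left(\left(207064 - 1443453\right) - 421031\right)}{3} = \frac{9635681 \left(-1236389 - 421031\right)}{3} = \frac{9635681}{3} \left(-1657420\right) = - \frac{15970370403020}{3}$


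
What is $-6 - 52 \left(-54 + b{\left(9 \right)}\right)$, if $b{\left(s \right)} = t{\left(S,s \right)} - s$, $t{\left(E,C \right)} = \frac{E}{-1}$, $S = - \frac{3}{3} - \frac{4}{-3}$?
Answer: $\frac{9862}{3} \approx 3287.3$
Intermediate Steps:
$S = \frac{1}{3}$ ($S = \left(-3\right) \frac{1}{3} - - \frac{4}{3} = -1 + \frac{4}{3} = \frac{1}{3} \approx 0.33333$)
$t{\left(E,C \right)} = - E$ ($t{\left(E,C \right)} = E \left(-1\right) = - E$)
$b{\left(s \right)} = - \frac{1}{3} - s$ ($b{\left(s \right)} = \left(-1\right) \frac{1}{3} - s = - \frac{1}{3} - s$)
$-6 - 52 \left(-54 + b{\left(9 \right)}\right) = -6 - 52 \left(-54 - \frac{28}{3}\right) = -6 - - \frac{9880}{3} = -6 + \frac{9880}{3} = \frac{9862}{3}$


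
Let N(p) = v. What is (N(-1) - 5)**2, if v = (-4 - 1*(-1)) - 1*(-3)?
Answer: 25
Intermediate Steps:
v = 0 (v = (-4 + 1) + 3 = -3 + 3 = 0)
N(p) = 0
(N(-1) - 5)**2 = (0 - 5)**2 = (-5)**2 = 25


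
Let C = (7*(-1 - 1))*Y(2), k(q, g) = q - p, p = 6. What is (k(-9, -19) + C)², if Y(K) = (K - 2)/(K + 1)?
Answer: 225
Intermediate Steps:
Y(K) = (-2 + K)/(1 + K)
k(q, g) = -6 + q (k(q, g) = q - 1*6 = q - 6 = -6 + q)
C = 0 (C = (7*(-1 - 1))*((-2 + 2)/(1 + 2)) = (7*(-2))*(0/3) = -14*0/3 = -14*0 = 0)
(k(-9, -19) + C)² = ((-6 - 9) + 0)² = (-15 + 0)² = (-15)² = 225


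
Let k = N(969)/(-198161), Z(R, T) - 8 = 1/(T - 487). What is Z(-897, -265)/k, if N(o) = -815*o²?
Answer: 79462561/38364694512 ≈ 0.0020712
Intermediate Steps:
Z(R, T) = 8 + 1/(-487 + T) (Z(R, T) = 8 + 1/(T - 487) = 8 + 1/(-487 + T))
k = 765253215/198161 (k = -815*969²/(-198161) = -815*938961*(-1/198161) = -765253215*(-1/198161) = 765253215/198161 ≈ 3861.8)
Z(-897, -265)/k = ((-3895 + 8*(-265))/(-487 - 265))/(765253215/198161) = ((-3895 - 2120)/(-752))*(198161/765253215) = -1/752*(-6015)*(198161/765253215) = (6015/752)*(198161/765253215) = 79462561/38364694512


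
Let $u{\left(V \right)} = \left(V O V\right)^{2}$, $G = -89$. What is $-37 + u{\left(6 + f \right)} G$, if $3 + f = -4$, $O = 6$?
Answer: $-3241$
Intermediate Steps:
$f = -7$ ($f = -3 - 4 = -7$)
$u{\left(V \right)} = 36 V^{4}$ ($u{\left(V \right)} = \left(V 6 V\right)^{2} = \left(6 V V\right)^{2} = \left(6 V^{2}\right)^{2} = 36 V^{4}$)
$-37 + u{\left(6 + f \right)} G = -37 + 36 \left(6 - 7\right)^{4} \left(-89\right) = -37 + 36 \left(-1\right)^{4} \left(-89\right) = -37 + 36 \cdot 1 \left(-89\right) = -37 + 36 \left(-89\right) = -37 - 3204 = -3241$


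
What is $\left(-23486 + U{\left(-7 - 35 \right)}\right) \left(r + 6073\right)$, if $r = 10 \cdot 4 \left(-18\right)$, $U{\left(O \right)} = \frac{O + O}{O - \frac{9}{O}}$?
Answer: $- \frac{24513410434}{195} \approx -1.2571 \cdot 10^{8}$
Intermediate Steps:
$U{\left(O \right)} = \frac{2 O}{O - \frac{9}{O}}$
$r = -720$ ($r = 40 \left(-18\right) = -720$)
$\left(-23486 + U{\left(-7 - 35 \right)}\right) \left(r + 6073\right) = \left(-23486 + \frac{2 \left(-7 - 35\right)^{2}}{-9 + \left(-7 - 35\right)^{2}}\right) \left(-720 + 6073\right) = \left(-23486 + \frac{2 \left(-7 - 35\right)^{2}}{-9 + \left(-7 - 35\right)^{2}}\right) 5353 = \left(-23486 + \frac{2 \left(-42\right)^{2}}{-9 + \left(-42\right)^{2}}\right) 5353 = \left(-23486 + 2 \cdot 1764 \frac{1}{-9 + 1764}\right) 5353 = \left(-23486 + 2 \cdot 1764 \cdot \frac{1}{1755}\right) 5353 = \left(-23486 + \frac{392}{195}\right) 5353 = \left(- \frac{4579378}{195}\right) 5353 = - \frac{24513410434}{195}$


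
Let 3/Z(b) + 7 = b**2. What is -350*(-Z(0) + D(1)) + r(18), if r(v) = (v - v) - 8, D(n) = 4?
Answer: -1558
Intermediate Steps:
Z(b) = 3/(-7 + b**2)
r(v) = -8 (r(v) = 0 - 8 = -8)
-350*(-Z(0) + D(1)) + r(18) = -350*(-3/(-7 + 0**2) + 4) - 8 = -350*(-3/(-7 + 0) + 4) - 8 = -350*(-3/(-7) + 4) - 8 = -350*(-3*(-1)/7 + 4) - 8 = -350*(-1*(-3/7) + 4) - 8 = -350*(3/7 + 4) - 8 = -350*31/7 - 8 = -1550 - 8 = -1558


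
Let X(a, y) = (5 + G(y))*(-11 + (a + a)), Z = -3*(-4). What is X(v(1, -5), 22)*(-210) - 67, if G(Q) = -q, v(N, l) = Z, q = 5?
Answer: -67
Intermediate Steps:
Z = 12
v(N, l) = 12
G(Q) = -5 (G(Q) = -1*5 = -5)
X(a, y) = 0 (X(a, y) = (5 - 5)*(-11 + (a + a)) = 0*(-11 + 2*a) = 0)
X(v(1, -5), 22)*(-210) - 67 = 0*(-210) - 67 = 0 - 67 = -67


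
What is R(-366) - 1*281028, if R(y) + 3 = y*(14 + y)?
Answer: -152199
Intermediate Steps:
R(y) = -3 + y*(14 + y)
R(-366) - 1*281028 = (-3 + (-366)**2 + 14*(-366)) - 1*281028 = (-3 + 133956 - 5124) - 281028 = 128829 - 281028 = -152199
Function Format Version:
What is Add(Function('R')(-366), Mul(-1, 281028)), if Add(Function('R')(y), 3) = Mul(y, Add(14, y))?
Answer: -152199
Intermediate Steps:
Function('R')(y) = Add(-3, Mul(y, Add(14, y)))
Add(Function('R')(-366), Mul(-1, 281028)) = Add(Add(-3, Pow(-366, 2), Mul(14, -366)), Mul(-1, 281028)) = Add(Add(-3, 133956, -5124), -281028) = Add(128829, -281028) = -152199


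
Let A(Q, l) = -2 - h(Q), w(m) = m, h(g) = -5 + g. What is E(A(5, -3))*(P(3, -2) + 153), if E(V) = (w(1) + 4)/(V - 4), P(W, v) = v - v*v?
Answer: -245/2 ≈ -122.50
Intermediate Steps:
A(Q, l) = 3 - Q (A(Q, l) = -2 - (-5 + Q) = -2 + (5 - Q) = 3 - Q)
P(W, v) = v - v²
E(V) = 5/(-4 + V) (E(V) = (1 + 4)/(V - 4) = 5/(-4 + V))
E(A(5, -3))*(P(3, -2) + 153) = (5/(-4 + (3 - 1*5)))*(-2*(1 - 1*(-2)) + 153) = (5/(-4 + (3 - 5)))*(-2*(1 + 2) + 153) = (5/(-4 - 2))*(-2*3 + 153) = (5/(-6))*(-6 + 153) = (5*(-⅙))*147 = -⅚*147 = -245/2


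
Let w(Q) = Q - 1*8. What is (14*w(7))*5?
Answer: -70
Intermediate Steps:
w(Q) = -8 + Q (w(Q) = Q - 8 = -8 + Q)
(14*w(7))*5 = (14*(-8 + 7))*5 = (14*(-1))*5 = -14*5 = -70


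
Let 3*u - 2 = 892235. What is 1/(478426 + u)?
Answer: 3/2327515 ≈ 1.2889e-6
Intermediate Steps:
u = 892237/3 (u = 2/3 + (1/3)*892235 = 2/3 + 892235/3 = 892237/3 ≈ 2.9741e+5)
1/(478426 + u) = 1/(478426 + 892237/3) = 1/(2327515/3) = 3/2327515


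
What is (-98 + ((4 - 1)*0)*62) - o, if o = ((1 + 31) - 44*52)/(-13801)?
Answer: -1354754/13801 ≈ -98.163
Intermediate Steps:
o = 2256/13801 (o = (32 - 2288)*(-1/13801) = -2256*(-1/13801) = 2256/13801 ≈ 0.16347)
(-98 + ((4 - 1)*0)*62) - o = (-98 + ((4 - 1)*0)*62) - 1*2256/13801 = (-98 + (3*0)*62) - 2256/13801 = (-98 + 0*62) - 2256/13801 = (-98 + 0) - 2256/13801 = -98 - 2256/13801 = -1354754/13801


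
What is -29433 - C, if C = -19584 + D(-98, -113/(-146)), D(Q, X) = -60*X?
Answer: -715587/73 ≈ -9802.6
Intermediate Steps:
C = -1433022/73 (C = -19584 - (-6780)/(-146) = -19584 - (-6780)*(-1)/146 = -19584 - 60*113/146 = -19584 - 3390/73 = -1433022/73 ≈ -19630.)
-29433 - C = -29433 - 1*(-1433022/73) = -29433 + 1433022/73 = -715587/73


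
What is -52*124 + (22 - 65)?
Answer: -6491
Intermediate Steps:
-52*124 + (22 - 65) = -6448 - 43 = -6491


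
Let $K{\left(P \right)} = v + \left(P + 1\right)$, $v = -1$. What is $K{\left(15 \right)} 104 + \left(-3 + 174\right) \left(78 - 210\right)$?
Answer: $-21012$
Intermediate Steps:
$K{\left(P \right)} = P$ ($K{\left(P \right)} = -1 + \left(P + 1\right) = -1 + \left(1 + P\right) = P$)
$K{\left(15 \right)} 104 + \left(-3 + 174\right) \left(78 - 210\right) = 15 \cdot 104 + \left(-3 + 174\right) \left(78 - 210\right) = 1560 + 171 \left(-132\right) = 1560 - 22572 = -21012$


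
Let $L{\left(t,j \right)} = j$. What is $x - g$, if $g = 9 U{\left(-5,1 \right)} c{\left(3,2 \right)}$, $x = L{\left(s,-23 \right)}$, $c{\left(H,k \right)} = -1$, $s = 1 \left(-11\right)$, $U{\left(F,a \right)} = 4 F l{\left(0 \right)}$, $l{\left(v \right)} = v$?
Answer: $-23$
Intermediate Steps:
$U{\left(F,a \right)} = 0$ ($U{\left(F,a \right)} = 4 F 0 = 0$)
$s = -11$
$x = -23$
$g = 0$ ($g = 9 \cdot 0 \left(-1\right) = 0 \left(-1\right) = 0$)
$x - g = -23 - 0 = -23 + 0 = -23$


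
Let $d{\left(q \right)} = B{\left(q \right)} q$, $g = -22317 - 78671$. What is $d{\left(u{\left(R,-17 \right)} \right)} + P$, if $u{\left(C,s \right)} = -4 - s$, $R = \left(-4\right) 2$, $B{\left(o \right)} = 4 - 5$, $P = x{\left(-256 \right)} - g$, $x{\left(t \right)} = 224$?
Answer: $101199$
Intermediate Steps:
$g = -100988$
$P = 101212$ ($P = 224 - -100988 = 224 + 100988 = 101212$)
$B{\left(o \right)} = -1$
$R = -8$
$d{\left(q \right)} = - q$
$d{\left(u{\left(R,-17 \right)} \right)} + P = - (-4 - -17) + 101212 = - (-4 + 17) + 101212 = \left(-1\right) 13 + 101212 = -13 + 101212 = 101199$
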